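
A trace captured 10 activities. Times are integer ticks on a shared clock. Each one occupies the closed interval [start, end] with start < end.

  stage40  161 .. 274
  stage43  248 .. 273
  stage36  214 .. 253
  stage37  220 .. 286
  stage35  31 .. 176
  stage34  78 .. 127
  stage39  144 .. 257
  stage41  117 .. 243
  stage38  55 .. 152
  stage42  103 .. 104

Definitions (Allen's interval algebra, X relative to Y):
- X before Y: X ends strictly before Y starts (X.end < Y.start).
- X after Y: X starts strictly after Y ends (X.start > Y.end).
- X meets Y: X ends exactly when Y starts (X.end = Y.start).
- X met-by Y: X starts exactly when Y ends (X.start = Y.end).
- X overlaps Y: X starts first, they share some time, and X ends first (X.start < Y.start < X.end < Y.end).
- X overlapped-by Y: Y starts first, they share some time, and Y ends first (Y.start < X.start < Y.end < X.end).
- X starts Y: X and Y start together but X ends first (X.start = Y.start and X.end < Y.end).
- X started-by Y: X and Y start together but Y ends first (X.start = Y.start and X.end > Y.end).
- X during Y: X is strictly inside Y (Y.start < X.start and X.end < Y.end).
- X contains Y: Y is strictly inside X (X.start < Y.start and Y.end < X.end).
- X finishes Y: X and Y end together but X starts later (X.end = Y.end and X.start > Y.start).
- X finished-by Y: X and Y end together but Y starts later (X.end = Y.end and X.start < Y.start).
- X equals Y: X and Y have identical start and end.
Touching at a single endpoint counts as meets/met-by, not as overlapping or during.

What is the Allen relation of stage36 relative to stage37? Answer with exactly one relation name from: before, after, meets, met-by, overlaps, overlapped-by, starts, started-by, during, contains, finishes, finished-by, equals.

overlaps

stage36 = [214, 253]; stage37 = [220, 286].
Compare endpoints: stage36.start < stage37.start, stage36.start < stage37.end, stage36.end > stage37.start, stage36.end < stage37.end.
That pattern is 'overlaps'.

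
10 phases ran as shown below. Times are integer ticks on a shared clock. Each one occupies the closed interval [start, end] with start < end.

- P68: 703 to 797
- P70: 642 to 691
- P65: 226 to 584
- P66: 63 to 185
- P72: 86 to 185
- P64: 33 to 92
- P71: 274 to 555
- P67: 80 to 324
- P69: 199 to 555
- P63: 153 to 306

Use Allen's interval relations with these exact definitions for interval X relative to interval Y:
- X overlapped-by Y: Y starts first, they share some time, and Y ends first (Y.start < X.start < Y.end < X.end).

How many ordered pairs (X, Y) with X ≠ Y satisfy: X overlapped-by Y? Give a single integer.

Checking all 90 ordered pairs for relation 'overlapped-by'; matching pairs in alphabetical order:
(P63, P66): P63 overlapped-by P66 ✓
(P63, P72): P63 overlapped-by P72 ✓
(P65, P63): P65 overlapped-by P63 ✓
(P65, P67): P65 overlapped-by P67 ✓
(P65, P69): P65 overlapped-by P69 ✓
(P66, P64): P66 overlapped-by P64 ✓
(P67, P64): P67 overlapped-by P64 ✓
(P67, P66): P67 overlapped-by P66 ✓
(P69, P63): P69 overlapped-by P63 ✓
(P69, P67): P69 overlapped-by P67 ✓
(P71, P63): P71 overlapped-by P63 ✓
(P71, P67): P71 overlapped-by P67 ✓
(P72, P64): P72 overlapped-by P64 ✓
Count: 13.

13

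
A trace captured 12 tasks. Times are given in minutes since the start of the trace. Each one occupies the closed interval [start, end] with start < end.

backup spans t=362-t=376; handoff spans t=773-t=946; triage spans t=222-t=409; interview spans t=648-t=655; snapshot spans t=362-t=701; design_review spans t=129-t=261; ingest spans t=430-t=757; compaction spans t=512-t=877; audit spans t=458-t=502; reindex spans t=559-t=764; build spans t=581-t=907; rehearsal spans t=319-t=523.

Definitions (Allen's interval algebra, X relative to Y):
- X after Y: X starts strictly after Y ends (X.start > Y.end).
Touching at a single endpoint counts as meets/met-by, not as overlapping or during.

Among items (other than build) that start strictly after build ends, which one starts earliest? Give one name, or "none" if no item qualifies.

Target build = [t=581, t=907].
audit [t=458, t=502] → before → excluded.
backup [t=362, t=376] → before → excluded.
compaction [t=512, t=877] → overlaps → excluded.
design_review [t=129, t=261] → before → excluded.
handoff [t=773, t=946] → overlapped-by → excluded.
ingest [t=430, t=757] → overlaps → excluded.
interview [t=648, t=655] → during → excluded.
rehearsal [t=319, t=523] → before → excluded.
reindex [t=559, t=764] → overlaps → excluded.
snapshot [t=362, t=701] → overlaps → excluded.
triage [t=222, t=409] → before → excluded.
No candidates → none.

none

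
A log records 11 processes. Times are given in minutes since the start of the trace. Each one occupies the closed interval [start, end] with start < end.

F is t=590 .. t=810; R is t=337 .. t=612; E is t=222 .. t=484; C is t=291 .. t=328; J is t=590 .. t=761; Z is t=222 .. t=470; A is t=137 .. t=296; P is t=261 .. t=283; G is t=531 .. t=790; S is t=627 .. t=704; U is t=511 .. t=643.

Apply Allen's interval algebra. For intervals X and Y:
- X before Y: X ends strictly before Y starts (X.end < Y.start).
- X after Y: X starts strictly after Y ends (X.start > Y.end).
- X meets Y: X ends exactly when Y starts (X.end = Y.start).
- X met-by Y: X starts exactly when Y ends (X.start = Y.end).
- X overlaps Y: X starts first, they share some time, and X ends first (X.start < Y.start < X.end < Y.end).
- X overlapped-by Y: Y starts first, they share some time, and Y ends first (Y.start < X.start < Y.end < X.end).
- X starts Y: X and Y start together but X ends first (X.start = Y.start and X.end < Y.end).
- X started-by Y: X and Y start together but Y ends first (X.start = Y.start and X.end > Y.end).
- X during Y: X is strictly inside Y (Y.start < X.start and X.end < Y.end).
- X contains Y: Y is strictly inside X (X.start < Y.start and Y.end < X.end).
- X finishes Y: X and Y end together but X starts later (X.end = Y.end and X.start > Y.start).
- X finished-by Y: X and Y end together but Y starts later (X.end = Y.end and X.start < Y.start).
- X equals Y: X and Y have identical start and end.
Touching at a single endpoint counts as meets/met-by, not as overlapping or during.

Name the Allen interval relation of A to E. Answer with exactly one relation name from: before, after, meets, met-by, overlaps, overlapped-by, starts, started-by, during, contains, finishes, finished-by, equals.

overlaps

A = [t=137, t=296]; E = [t=222, t=484].
Compare endpoints: A.start < E.start, A.start < E.end, A.end > E.start, A.end < E.end.
That pattern is 'overlaps'.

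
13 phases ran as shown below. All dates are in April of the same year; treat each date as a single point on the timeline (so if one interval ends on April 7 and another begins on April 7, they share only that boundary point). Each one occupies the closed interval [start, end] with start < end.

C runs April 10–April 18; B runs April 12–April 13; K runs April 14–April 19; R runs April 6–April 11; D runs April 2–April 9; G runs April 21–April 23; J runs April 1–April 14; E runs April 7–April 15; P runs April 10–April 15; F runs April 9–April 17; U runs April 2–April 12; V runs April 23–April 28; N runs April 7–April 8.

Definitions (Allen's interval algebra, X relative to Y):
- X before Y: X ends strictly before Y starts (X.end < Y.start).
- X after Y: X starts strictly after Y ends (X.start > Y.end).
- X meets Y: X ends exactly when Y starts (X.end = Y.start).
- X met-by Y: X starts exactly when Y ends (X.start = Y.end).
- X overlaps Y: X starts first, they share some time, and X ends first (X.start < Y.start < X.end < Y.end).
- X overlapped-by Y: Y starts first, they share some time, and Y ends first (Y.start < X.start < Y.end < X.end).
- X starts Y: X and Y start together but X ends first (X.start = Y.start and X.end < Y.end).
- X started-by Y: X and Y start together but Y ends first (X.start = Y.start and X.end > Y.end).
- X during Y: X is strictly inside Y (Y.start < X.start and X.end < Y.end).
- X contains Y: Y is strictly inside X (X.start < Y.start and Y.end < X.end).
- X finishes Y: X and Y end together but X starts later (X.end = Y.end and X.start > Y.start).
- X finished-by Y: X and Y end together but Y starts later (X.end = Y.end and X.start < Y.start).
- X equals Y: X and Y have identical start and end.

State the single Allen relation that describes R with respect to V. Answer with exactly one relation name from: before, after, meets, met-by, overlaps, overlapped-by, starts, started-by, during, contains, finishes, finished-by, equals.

before

R = [April 6, April 11]; V = [April 23, April 28].
Compare endpoints: R.start < V.start, R.start < V.end, R.end < V.start, R.end < V.end.
That pattern is 'before'.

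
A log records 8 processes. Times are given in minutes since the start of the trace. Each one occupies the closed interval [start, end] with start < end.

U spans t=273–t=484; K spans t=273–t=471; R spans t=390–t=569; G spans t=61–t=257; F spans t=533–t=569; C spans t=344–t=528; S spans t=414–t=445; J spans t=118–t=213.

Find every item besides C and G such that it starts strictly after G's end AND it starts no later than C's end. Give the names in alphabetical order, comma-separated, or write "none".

Conditions: its start is strictly after G's end (X.start > t=257) AND its start is no later than C's end (X.start <= t=528).
F: start t=533 > t=257? ✓; start t=533 <= t=528? ✗ → no.
J: start t=118 > t=257? ✗; start t=118 <= t=528? ✓ → no.
K: start t=273 > t=257? ✓; start t=273 <= t=528? ✓ → yes.
R: start t=390 > t=257? ✓; start t=390 <= t=528? ✓ → yes.
S: start t=414 > t=257? ✓; start t=414 <= t=528? ✓ → yes.
U: start t=273 > t=257? ✓; start t=273 <= t=528? ✓ → yes.
Result: K, R, S, U.

K, R, S, U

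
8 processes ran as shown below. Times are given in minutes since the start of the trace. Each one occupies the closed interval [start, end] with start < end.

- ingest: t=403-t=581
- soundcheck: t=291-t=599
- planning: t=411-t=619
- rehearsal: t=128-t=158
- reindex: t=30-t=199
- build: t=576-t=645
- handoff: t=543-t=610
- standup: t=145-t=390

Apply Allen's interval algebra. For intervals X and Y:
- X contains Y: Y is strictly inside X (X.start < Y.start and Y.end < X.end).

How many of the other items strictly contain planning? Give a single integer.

0

Target planning = [t=411, t=619].
build [t=576, t=645] → overlapped-by → no.
handoff [t=543, t=610] → during → no.
ingest [t=403, t=581] → overlaps → no.
rehearsal [t=128, t=158] → before → no.
reindex [t=30, t=199] → before → no.
soundcheck [t=291, t=599] → overlaps → no.
standup [t=145, t=390] → before → no.
Total: 0.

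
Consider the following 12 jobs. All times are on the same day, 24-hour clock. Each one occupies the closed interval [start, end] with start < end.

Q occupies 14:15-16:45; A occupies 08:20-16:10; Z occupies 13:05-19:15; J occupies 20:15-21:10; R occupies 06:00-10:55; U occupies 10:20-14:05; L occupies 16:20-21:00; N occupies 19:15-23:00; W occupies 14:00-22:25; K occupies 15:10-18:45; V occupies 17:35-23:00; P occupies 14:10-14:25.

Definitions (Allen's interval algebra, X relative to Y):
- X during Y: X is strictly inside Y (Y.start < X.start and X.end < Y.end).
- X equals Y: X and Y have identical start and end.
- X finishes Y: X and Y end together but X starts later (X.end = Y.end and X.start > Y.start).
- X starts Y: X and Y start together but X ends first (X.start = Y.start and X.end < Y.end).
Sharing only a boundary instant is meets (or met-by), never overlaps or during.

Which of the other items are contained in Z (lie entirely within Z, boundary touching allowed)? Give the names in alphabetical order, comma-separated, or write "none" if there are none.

K, P, Q

Target Z = [13:05, 19:15].
A [08:20, 16:10] → overlaps → no.
J [20:15, 21:10] → after → no.
K [15:10, 18:45] → during → yes.
L [16:20, 21:00] → overlapped-by → no.
N [19:15, 23:00] → met-by → no.
P [14:10, 14:25] → during → yes.
Q [14:15, 16:45] → during → yes.
R [06:00, 10:55] → before → no.
U [10:20, 14:05] → overlaps → no.
V [17:35, 23:00] → overlapped-by → no.
W [14:00, 22:25] → overlapped-by → no.
Result: K, P, Q.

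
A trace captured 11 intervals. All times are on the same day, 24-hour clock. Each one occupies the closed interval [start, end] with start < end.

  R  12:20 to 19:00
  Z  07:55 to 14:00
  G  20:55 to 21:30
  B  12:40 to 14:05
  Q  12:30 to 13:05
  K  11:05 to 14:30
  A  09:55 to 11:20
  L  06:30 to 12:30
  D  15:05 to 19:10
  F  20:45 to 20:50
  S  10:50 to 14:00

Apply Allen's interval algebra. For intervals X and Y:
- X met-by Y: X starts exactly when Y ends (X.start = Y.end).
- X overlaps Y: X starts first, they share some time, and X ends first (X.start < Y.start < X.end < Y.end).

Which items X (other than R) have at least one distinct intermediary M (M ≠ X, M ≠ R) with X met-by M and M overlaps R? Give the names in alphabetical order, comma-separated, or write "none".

Target R = [12:20, 19:00].
Intermediaries M with M overlaps R: K, L, S, Z.
Via K — items with X met-by K: none.
Via L — items with X met-by L: Q.
Via S — items with X met-by S: none.
Via Z — items with X met-by Z: none.
Union: Q.

Q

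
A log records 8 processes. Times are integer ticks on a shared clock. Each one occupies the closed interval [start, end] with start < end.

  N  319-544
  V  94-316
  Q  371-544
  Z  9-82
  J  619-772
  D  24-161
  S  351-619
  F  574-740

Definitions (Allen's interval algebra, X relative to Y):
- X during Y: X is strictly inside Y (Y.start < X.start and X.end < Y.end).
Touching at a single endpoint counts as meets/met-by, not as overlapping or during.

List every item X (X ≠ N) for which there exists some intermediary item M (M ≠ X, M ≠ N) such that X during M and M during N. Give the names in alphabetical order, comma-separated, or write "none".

Target N = [319, 544].
Intermediaries M with M during N: none.
Union: none.

none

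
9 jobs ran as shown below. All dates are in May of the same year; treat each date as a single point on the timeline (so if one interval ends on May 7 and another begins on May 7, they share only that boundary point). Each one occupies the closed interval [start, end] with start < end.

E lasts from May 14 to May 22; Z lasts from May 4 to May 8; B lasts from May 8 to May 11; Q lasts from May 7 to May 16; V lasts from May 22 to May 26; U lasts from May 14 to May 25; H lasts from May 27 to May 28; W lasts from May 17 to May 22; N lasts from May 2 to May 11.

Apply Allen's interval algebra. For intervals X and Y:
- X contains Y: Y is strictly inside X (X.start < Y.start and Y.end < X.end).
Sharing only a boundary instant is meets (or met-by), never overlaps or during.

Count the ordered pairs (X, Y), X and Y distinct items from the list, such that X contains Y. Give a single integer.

Checking all 72 ordered pairs for relation 'contains'; matching pairs in alphabetical order:
(N, Z): N contains Z ✓
(Q, B): Q contains B ✓
(U, W): U contains W ✓
Count: 3.

3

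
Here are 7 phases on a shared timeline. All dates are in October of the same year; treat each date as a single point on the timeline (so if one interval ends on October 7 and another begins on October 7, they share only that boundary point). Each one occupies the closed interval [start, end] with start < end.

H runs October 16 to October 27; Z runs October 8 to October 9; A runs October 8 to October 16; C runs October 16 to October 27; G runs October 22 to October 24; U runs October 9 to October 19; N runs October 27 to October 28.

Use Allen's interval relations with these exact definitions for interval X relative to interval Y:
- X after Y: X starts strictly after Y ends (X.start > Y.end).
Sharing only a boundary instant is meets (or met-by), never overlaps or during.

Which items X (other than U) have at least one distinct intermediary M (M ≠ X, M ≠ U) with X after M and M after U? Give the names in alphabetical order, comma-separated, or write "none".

Target U = [October 9, October 19].
Intermediaries M with M after U: G, N.
Via G — items with X after G: N.
Via N — items with X after N: none.
Union: N.

N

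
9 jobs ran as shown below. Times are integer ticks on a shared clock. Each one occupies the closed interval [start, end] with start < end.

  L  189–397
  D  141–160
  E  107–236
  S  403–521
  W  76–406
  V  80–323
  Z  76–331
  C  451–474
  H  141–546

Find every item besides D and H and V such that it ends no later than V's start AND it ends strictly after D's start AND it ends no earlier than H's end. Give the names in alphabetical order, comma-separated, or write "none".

none

Conditions: its end is no later than V's start (X.end <= 80) AND its end is strictly after D's start (X.end > 141) AND its end is no earlier than H's end (X.end >= 546).
C: end 474 <= 80? ✗; end 474 > 141? ✓; end 474 >= 546? ✗ → no.
E: end 236 <= 80? ✗; end 236 > 141? ✓; end 236 >= 546? ✗ → no.
L: end 397 <= 80? ✗; end 397 > 141? ✓; end 397 >= 546? ✗ → no.
S: end 521 <= 80? ✗; end 521 > 141? ✓; end 521 >= 546? ✗ → no.
W: end 406 <= 80? ✗; end 406 > 141? ✓; end 406 >= 546? ✗ → no.
Z: end 331 <= 80? ✗; end 331 > 141? ✓; end 331 >= 546? ✗ → no.
Result: none.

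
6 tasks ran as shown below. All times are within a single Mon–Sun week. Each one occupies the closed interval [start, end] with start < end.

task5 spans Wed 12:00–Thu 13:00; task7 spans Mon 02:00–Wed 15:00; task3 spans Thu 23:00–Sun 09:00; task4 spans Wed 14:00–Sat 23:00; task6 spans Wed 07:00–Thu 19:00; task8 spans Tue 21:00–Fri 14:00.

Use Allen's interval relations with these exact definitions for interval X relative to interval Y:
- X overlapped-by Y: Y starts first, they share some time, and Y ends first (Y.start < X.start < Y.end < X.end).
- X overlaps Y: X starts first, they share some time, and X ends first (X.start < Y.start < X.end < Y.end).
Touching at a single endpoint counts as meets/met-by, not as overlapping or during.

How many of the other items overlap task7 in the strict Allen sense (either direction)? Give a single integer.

4

Target task7 = [Mon 02:00, Wed 15:00].
task3 [Thu 23:00, Sun 09:00] → after → no.
task4 [Wed 14:00, Sat 23:00] → overlapped-by → counts.
task5 [Wed 12:00, Thu 13:00] → overlapped-by → counts.
task6 [Wed 07:00, Thu 19:00] → overlapped-by → counts.
task8 [Tue 21:00, Fri 14:00] → overlapped-by → counts.
Total: 4.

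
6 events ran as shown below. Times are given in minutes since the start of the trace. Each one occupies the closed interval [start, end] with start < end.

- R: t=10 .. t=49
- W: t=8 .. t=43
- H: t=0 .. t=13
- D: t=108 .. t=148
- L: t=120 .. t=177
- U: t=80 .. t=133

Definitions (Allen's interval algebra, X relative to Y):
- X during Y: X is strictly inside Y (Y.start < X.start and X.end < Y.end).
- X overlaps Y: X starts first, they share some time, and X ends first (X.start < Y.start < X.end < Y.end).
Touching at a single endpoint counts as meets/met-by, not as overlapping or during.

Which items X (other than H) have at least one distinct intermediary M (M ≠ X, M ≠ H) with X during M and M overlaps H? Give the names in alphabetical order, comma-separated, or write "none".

Target H = [t=0, t=13].
Intermediaries M with M overlaps H: none.
Union: none.

none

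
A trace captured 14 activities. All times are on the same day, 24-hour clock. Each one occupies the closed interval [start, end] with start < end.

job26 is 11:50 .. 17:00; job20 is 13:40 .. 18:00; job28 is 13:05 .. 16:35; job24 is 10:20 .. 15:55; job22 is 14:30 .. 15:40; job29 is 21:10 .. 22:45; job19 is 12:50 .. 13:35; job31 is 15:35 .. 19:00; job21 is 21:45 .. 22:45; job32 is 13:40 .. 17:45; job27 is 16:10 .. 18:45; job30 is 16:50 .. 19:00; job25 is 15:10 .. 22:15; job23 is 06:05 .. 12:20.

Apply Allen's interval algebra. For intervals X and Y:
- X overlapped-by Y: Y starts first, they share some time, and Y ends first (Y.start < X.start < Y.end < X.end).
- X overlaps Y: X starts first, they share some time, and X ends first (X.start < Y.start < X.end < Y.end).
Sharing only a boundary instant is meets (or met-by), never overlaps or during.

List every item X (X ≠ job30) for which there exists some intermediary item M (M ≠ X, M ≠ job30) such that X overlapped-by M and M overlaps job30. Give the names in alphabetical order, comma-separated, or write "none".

Target job30 = [16:50, 19:00].
Intermediaries M with M overlaps job30: job20, job26, job27, job32.
Via job20 — items with X overlapped-by job20: job25, job27, job31.
Via job26 — items with X overlapped-by job26: job20, job25, job27, job31, job32.
Via job27 — items with X overlapped-by job27: none.
Via job32 — items with X overlapped-by job32: job25, job27, job31.
Union: job20, job25, job27, job31, job32.

job20, job25, job27, job31, job32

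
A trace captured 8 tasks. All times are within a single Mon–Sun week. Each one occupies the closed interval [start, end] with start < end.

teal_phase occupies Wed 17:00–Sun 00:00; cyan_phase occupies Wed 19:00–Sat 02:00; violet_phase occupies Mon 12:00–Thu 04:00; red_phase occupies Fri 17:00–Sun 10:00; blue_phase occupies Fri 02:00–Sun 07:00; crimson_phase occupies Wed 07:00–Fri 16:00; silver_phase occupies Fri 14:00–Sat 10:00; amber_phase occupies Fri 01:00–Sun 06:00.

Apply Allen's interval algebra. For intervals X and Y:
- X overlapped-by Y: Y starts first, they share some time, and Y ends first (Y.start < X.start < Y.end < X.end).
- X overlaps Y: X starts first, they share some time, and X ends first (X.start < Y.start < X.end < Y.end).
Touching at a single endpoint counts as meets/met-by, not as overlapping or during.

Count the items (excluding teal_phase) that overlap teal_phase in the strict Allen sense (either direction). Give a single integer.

Target teal_phase = [Wed 17:00, Sun 00:00].
amber_phase [Fri 01:00, Sun 06:00] → overlapped-by → counts.
blue_phase [Fri 02:00, Sun 07:00] → overlapped-by → counts.
crimson_phase [Wed 07:00, Fri 16:00] → overlaps → counts.
cyan_phase [Wed 19:00, Sat 02:00] → during → no.
red_phase [Fri 17:00, Sun 10:00] → overlapped-by → counts.
silver_phase [Fri 14:00, Sat 10:00] → during → no.
violet_phase [Mon 12:00, Thu 04:00] → overlaps → counts.
Total: 5.

5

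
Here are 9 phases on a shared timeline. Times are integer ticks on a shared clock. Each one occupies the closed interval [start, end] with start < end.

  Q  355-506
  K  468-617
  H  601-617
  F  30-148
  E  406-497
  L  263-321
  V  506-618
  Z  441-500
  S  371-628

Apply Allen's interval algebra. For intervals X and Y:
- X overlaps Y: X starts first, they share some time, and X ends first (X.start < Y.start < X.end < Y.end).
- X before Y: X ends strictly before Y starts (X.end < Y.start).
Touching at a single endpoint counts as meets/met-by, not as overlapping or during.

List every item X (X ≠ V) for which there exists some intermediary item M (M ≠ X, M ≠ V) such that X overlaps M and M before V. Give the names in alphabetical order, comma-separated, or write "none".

Target V = [506, 618].
Intermediaries M with M before V: E, F, L, Z.
Via E — items with X overlaps E: none.
Via F — items with X overlaps F: none.
Via L — items with X overlaps L: none.
Via Z — items with X overlaps Z: E.
Union: E.

E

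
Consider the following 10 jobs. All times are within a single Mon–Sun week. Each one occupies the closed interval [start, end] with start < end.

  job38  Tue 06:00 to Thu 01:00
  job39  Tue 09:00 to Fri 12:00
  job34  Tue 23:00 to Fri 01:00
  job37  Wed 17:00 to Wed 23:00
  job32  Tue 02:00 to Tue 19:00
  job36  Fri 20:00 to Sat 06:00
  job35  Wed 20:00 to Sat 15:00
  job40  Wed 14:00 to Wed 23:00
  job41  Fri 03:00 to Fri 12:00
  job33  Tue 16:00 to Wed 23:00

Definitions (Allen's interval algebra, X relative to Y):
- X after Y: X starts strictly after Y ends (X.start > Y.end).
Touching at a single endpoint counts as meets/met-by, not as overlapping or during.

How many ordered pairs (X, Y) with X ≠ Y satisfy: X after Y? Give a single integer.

18

Checking all 90 ordered pairs for relation 'after'; matching pairs in alphabetical order:
(job34, job32): job34 after job32 ✓
(job35, job32): job35 after job32 ✓
(job36, job32): job36 after job32 ✓
(job36, job33): job36 after job33 ✓
(job36, job34): job36 after job34 ✓
(job36, job37): job36 after job37 ✓
(job36, job38): job36 after job38 ✓
(job36, job39): job36 after job39 ✓
(job36, job40): job36 after job40 ✓
(job36, job41): job36 after job41 ✓
(job37, job32): job37 after job32 ✓
(job40, job32): job40 after job32 ✓
(job41, job32): job41 after job32 ✓
(job41, job33): job41 after job33 ✓
(job41, job34): job41 after job34 ✓
(job41, job37): job41 after job37 ✓
(job41, job38): job41 after job38 ✓
(job41, job40): job41 after job40 ✓
Count: 18.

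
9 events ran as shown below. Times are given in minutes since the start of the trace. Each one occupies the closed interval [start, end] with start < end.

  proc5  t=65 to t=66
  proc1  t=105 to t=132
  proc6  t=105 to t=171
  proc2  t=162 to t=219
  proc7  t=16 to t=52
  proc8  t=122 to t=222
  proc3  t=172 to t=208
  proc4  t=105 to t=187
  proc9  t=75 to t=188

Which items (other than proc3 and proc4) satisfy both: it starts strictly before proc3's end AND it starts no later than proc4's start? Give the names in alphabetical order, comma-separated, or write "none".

Conditions: its start is strictly before proc3's end (X.start < t=208) AND its start is no later than proc4's start (X.start <= t=105).
proc1: start t=105 < t=208? ✓; start t=105 <= t=105? ✓ → yes.
proc2: start t=162 < t=208? ✓; start t=162 <= t=105? ✗ → no.
proc5: start t=65 < t=208? ✓; start t=65 <= t=105? ✓ → yes.
proc6: start t=105 < t=208? ✓; start t=105 <= t=105? ✓ → yes.
proc7: start t=16 < t=208? ✓; start t=16 <= t=105? ✓ → yes.
proc8: start t=122 < t=208? ✓; start t=122 <= t=105? ✗ → no.
proc9: start t=75 < t=208? ✓; start t=75 <= t=105? ✓ → yes.
Result: proc1, proc5, proc6, proc7, proc9.

proc1, proc5, proc6, proc7, proc9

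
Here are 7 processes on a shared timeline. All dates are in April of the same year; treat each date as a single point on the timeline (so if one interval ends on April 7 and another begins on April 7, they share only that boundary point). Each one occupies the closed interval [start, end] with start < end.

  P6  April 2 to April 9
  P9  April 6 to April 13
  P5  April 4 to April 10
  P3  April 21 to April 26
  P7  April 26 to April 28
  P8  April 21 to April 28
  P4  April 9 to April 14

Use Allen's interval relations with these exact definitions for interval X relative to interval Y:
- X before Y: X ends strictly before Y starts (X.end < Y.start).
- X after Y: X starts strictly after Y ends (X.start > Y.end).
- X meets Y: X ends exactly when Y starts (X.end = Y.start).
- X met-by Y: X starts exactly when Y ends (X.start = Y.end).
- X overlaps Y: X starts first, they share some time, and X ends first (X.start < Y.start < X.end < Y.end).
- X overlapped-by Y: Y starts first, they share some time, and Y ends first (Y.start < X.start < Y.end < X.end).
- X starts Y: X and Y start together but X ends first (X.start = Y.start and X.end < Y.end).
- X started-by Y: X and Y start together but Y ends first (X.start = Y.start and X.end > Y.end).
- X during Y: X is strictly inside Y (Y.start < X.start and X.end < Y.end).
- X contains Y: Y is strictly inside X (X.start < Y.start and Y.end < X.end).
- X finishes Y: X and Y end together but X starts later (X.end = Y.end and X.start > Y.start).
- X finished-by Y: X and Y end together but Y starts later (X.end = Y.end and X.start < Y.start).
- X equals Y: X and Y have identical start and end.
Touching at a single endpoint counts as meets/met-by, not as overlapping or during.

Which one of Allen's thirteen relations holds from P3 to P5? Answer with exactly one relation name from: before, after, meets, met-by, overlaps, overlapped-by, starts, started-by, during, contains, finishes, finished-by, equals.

after

P3 = [April 21, April 26]; P5 = [April 4, April 10].
Compare endpoints: P3.start > P5.start, P3.start > P5.end, P3.end > P5.start, P3.end > P5.end.
That pattern is 'after'.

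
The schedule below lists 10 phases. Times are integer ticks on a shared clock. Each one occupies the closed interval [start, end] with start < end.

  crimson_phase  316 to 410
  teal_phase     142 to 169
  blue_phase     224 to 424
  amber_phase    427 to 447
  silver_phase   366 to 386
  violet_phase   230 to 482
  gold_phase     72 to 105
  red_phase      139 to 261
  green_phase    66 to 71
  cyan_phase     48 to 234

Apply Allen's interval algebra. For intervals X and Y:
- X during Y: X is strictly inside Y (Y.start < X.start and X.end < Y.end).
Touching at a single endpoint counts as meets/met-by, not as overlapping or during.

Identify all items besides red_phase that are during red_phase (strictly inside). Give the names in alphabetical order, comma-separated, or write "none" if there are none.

teal_phase

Target red_phase = [139, 261].
amber_phase [427, 447] → after → no.
blue_phase [224, 424] → overlapped-by → no.
crimson_phase [316, 410] → after → no.
cyan_phase [48, 234] → overlaps → no.
gold_phase [72, 105] → before → no.
green_phase [66, 71] → before → no.
silver_phase [366, 386] → after → no.
teal_phase [142, 169] → during → yes.
violet_phase [230, 482] → overlapped-by → no.
Result: teal_phase.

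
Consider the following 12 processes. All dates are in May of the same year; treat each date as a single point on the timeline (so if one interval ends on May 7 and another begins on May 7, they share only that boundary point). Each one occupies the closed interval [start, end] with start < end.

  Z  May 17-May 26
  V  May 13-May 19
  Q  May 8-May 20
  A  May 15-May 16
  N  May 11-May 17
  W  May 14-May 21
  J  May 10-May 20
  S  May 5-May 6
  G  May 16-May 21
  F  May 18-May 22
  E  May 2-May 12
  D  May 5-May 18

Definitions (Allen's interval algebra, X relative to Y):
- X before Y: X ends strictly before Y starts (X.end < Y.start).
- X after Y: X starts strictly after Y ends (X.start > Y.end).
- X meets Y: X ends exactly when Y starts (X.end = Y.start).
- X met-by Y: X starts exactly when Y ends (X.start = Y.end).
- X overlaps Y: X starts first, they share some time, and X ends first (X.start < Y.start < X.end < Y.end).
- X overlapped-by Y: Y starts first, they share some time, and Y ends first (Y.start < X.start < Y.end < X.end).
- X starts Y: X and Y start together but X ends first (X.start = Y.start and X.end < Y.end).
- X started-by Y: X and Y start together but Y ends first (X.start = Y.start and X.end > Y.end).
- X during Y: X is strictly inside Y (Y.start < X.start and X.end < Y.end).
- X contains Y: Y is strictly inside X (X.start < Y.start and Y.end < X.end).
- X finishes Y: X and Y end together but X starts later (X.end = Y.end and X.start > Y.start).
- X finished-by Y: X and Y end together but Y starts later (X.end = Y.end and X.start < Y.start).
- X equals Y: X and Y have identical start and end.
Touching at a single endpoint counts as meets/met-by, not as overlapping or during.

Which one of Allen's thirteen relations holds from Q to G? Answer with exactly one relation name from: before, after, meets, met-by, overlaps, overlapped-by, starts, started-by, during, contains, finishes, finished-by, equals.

overlaps

Q = [May 8, May 20]; G = [May 16, May 21].
Compare endpoints: Q.start < G.start, Q.start < G.end, Q.end > G.start, Q.end < G.end.
That pattern is 'overlaps'.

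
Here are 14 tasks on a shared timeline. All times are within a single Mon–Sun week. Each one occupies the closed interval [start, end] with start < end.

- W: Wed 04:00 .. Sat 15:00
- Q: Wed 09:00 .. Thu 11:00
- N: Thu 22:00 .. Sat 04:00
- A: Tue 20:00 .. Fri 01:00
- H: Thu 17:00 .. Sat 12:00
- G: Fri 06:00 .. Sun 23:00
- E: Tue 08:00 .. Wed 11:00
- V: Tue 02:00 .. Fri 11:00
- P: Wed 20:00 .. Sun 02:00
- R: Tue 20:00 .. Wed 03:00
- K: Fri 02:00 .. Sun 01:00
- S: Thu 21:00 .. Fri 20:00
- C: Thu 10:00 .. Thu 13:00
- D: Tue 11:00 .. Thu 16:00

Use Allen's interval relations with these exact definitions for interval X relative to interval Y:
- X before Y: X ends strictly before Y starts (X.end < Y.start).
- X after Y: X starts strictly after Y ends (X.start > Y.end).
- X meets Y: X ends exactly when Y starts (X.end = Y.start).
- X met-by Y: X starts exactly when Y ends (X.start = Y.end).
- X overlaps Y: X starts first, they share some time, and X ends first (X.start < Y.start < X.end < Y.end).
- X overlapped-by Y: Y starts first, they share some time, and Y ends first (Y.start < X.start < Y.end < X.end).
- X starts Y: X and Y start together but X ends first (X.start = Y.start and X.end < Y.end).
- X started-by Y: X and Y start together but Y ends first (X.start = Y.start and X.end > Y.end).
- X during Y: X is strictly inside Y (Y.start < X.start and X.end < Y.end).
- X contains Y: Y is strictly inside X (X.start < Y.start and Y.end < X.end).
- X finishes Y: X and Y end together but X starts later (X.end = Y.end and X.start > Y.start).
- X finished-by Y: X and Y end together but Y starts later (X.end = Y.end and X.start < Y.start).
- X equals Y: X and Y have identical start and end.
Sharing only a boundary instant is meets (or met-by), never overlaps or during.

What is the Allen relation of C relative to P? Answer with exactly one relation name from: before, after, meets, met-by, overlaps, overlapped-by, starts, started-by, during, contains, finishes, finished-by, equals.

C = [Thu 10:00, Thu 13:00]; P = [Wed 20:00, Sun 02:00].
Compare endpoints: C.start > P.start, C.start < P.end, C.end > P.start, C.end < P.end.
That pattern is 'during'.

during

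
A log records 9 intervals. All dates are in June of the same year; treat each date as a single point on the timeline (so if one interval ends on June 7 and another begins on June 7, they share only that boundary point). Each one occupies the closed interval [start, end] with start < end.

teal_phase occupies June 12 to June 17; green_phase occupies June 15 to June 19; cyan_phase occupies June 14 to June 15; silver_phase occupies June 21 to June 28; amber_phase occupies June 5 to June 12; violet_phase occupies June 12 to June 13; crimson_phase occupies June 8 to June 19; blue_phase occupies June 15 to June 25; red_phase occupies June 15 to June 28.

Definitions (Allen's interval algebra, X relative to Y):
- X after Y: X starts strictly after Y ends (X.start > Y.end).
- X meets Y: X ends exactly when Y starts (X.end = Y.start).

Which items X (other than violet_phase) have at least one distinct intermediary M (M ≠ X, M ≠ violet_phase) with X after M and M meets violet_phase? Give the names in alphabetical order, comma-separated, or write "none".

blue_phase, cyan_phase, green_phase, red_phase, silver_phase

Target violet_phase = [June 12, June 13].
Intermediaries M with M meets violet_phase: amber_phase.
Via amber_phase — items with X after amber_phase: blue_phase, cyan_phase, green_phase, red_phase, silver_phase.
Union: blue_phase, cyan_phase, green_phase, red_phase, silver_phase.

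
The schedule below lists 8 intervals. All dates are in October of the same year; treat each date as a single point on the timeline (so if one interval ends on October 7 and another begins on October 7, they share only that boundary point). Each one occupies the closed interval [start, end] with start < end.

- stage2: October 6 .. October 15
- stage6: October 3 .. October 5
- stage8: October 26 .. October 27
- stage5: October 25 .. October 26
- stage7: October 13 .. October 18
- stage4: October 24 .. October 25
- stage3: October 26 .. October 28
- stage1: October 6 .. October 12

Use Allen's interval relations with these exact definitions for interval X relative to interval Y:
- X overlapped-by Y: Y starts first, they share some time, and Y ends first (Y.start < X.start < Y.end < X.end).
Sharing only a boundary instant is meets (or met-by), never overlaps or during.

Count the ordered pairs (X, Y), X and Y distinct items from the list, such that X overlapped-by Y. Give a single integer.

Checking all 56 ordered pairs for relation 'overlapped-by'; matching pairs in alphabetical order:
(stage7, stage2): stage7 overlapped-by stage2 ✓
Count: 1.

1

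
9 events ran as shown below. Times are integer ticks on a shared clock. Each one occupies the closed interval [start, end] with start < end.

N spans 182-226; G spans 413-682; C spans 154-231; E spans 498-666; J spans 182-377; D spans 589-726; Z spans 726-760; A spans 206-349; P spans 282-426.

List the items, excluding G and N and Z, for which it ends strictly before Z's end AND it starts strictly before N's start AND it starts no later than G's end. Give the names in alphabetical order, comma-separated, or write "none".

Conditions: its end is strictly before Z's end (X.end < 760) AND its start is strictly before N's start (X.start < 182) AND its start is no later than G's end (X.start <= 682).
A: end 349 < 760? ✓; start 206 < 182? ✗; start 206 <= 682? ✓ → no.
C: end 231 < 760? ✓; start 154 < 182? ✓; start 154 <= 682? ✓ → yes.
D: end 726 < 760? ✓; start 589 < 182? ✗; start 589 <= 682? ✓ → no.
E: end 666 < 760? ✓; start 498 < 182? ✗; start 498 <= 682? ✓ → no.
J: end 377 < 760? ✓; start 182 < 182? ✗; start 182 <= 682? ✓ → no.
P: end 426 < 760? ✓; start 282 < 182? ✗; start 282 <= 682? ✓ → no.
Result: C.

C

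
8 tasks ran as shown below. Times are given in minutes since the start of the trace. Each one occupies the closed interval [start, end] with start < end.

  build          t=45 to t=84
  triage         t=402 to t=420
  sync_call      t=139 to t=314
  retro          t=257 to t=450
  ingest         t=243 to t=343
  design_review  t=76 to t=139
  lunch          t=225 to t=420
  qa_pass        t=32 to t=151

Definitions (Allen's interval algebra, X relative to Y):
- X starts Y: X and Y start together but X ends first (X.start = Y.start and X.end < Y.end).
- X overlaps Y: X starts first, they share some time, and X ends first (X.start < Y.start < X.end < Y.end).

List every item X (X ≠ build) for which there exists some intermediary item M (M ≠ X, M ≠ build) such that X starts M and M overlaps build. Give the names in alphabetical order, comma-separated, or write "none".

Target build = [t=45, t=84].
Intermediaries M with M overlaps build: none.
Union: none.

none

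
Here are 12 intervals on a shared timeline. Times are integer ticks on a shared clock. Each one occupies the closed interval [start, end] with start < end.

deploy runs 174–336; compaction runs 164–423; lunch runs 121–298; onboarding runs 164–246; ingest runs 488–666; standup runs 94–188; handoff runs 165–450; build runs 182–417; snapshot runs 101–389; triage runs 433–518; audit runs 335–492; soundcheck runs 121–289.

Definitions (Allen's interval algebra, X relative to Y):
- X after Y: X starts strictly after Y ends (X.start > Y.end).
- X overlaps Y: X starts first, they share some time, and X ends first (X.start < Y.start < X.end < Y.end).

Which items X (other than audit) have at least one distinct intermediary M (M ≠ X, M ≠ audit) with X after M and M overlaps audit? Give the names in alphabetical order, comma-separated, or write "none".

Target audit = [335, 492].
Intermediaries M with M overlaps audit: build, compaction, deploy, handoff, snapshot.
Via build — items with X after build: ingest, triage.
Via compaction — items with X after compaction: ingest, triage.
Via deploy — items with X after deploy: ingest, triage.
Via handoff — items with X after handoff: ingest.
Via snapshot — items with X after snapshot: ingest, triage.
Union: ingest, triage.

ingest, triage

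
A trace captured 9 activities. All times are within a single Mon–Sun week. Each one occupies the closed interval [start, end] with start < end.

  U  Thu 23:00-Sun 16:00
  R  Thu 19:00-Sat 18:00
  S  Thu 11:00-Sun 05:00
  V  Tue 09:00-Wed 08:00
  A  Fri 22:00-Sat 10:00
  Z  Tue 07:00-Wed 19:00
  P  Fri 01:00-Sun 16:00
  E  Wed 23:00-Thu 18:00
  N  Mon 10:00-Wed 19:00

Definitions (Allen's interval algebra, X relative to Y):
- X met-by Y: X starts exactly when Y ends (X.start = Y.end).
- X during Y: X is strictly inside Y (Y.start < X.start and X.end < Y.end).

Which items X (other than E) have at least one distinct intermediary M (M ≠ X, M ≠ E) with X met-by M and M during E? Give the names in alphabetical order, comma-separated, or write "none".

Target E = [Wed 23:00, Thu 18:00].
Intermediaries M with M during E: none.
Union: none.

none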